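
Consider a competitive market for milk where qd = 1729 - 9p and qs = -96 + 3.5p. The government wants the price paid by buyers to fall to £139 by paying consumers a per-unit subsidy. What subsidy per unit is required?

At a buyer price of 139, quantity demanded is 1729 − 9·139 = 478.
Sellers supply 478 only when they receive ps with -96 + 3.5·ps = 478, i.e. ps = 164.
s = ps − pb = 164 − 139 = 25.

Required subsidy s = £25 per unit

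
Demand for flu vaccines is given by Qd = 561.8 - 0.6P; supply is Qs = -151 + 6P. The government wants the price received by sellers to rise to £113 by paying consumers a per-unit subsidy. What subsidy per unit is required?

At a seller price of 113, quantity supplied is -151 + 6·113 = 527.
Buyers absorb 527 only when they pay Pb with 561.8 − 0.6·Pb = 527, i.e. Pb = 58.
s = Ps − Pb = 113 − 58 = 55.

Required subsidy s = £55 per unit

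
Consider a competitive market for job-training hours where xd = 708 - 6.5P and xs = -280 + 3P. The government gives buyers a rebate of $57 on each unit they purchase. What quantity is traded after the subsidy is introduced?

x' = 149

Pre-subsidy: 708 - 6.5P = -280 + 3P gives P* = 104, x* = 32.
With the rebate, buyers effectively pay Pb = Ps − 57, where Ps is the price sellers receive.
Demand in terms of Ps becomes xd = 708 − 6.5(Ps − 57) = 1078.5 - 6.5Ps. Setting this equal to supply: 1078.5 - 6.5Ps = -280 + 3Ps, so Ps = 143.
Buyers pay Pb = 143 − 57 = 86; x' = -280 + 3·143 = 149.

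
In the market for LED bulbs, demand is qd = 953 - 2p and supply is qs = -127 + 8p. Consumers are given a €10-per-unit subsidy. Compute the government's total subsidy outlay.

Pre-subsidy: 953 - 2p = -127 + 8p gives p* = 108, q* = 737.
With the rebate, buyers effectively pay pb = ps − 10, where ps is the price sellers receive.
Demand in terms of ps becomes qd = 953 − 2(ps − 10) = 973 - 2ps. Setting this equal to supply: 973 - 2ps = -127 + 8ps, so ps = 110.
Buyers pay pb = 110 − 10 = 100; q' = -127 + 8·110 = 753.
Government outlay = subsidy × quantity = 10 × 753 = 7530.

Government cost = €7530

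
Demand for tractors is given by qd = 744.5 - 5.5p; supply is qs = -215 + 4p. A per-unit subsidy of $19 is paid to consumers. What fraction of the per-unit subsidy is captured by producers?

Pre-subsidy: 744.5 - 5.5p = -215 + 4p gives p* = 101, q* = 189.
With the rebate, buyers effectively pay pb = ps − 19, where ps is the price sellers receive.
Demand in terms of ps becomes qd = 744.5 − 5.5(ps − 19) = 849 - 5.5ps. Setting this equal to supply: 849 - 5.5ps = -215 + 4ps, so ps = 112.
Buyers pay pb = 112 − 19 = 93; q' = -215 + 4·112 = 233.
Buyers' price falls by p* − pb = 101 − 93 = 8; sellers' price rises by ps − p* = 112 − 101 = 11.
So producers capture 11/19 = 11/19 of each unit of subsidy.

Producer share = 11/19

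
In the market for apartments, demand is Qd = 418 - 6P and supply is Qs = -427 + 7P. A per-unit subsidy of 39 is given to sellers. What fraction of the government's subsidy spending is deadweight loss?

DWL / government spending = 9/22

Pre-subsidy: 418 - 6P = -427 + 7P gives P* = 65, Q* = 28.
With the subsidy, sellers receive Ps = Pb + 39 for each unit, where Pb is the price buyers pay.
Supply in terms of Pb becomes Qs = -427 + 7(Pb + 39) = -154 + 7Pb. Setting this equal to demand: 418 - 6Pb = -154 + 7Pb, so Pb = 44.
Sellers receive Ps = 44 + 39 = 83; Q' = 418 − 6·44 = 154.
ΔCS = ½(28 + 154)(65 − 44) = 1911; ΔPS = ½(28 + 154)(83 − 65) = 1638.
Government spending = 39 × 154 = 6006.
DWL = ½ × 39 × (154 − 28) = 2457; fraction = 2457 / 6006 = 9/22.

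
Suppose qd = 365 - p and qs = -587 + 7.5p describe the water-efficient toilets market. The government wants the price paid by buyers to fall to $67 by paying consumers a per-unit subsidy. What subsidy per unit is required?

At a buyer price of 67, quantity demanded is 365 − 1·67 = 298.
Sellers supply 298 only when they receive ps with -587 + 7.5·ps = 298, i.e. ps = 118.
s = ps − pb = 118 − 67 = 51.

Required subsidy s = $51 per unit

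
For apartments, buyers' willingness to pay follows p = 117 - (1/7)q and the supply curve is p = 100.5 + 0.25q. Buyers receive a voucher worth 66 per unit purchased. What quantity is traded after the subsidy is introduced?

Pre-subsidy: 117 - (1/7)q = 100.5 + 0.25q gives q* = 42 and p* = 111.
With the rebate, buyers effectively pay pb = ps − 66, where ps is the price sellers receive.
On the curves, pb = 117 - (1/7)q and ps = 100.5 + 0.25q; the wedge ps − pb = 66 gives 100.5 + 0.25q − (117 - (1/7)q) = 66, so q' = 210.
Then pb = 117 − (1/7)·210 = 87 and ps = 100.5 + 0.25·210 = 153.

q' = 210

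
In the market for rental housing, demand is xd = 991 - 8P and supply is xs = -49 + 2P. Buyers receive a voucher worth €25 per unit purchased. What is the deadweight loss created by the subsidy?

Deadweight loss = €500

Pre-subsidy: 991 - 8P = -49 + 2P gives P* = 104, x* = 159.
With the rebate, buyers effectively pay Pb = Ps − 25, where Ps is the price sellers receive.
Demand in terms of Ps becomes xd = 991 − 8(Ps − 25) = 1191 - 8Ps. Setting this equal to supply: 1191 - 8Ps = -49 + 2Ps, so Ps = 124.
Buyers pay Pb = 124 − 25 = 99; x' = -49 + 2·124 = 199.
The subsidy expands output by 199 − 159 = 40 past the efficient level; on those units the gap between marginal cost and willingness to pay runs from 0 up to 25.
DWL = ½ × 25 × 40 = 500.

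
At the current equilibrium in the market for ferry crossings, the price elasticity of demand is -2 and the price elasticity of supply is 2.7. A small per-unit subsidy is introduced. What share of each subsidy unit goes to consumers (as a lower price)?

For a small subsidy around the equilibrium, the benefit split depends on the relative slopes, which at a point are proportional to the elasticities.
Buyer share = εs/(εs + |εd|) = 2.7/(2.7 + 2) = 27/47; seller share = |εd|/(εs + |εd|) = 20/47.

Consumer share = 27/47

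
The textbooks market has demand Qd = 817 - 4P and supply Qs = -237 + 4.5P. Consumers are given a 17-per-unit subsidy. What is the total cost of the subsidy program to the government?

Pre-subsidy: 817 - 4P = -237 + 4.5P gives P* = 124, Q* = 321.
With the rebate, buyers effectively pay Pb = Ps − 17, where Ps is the price sellers receive.
Demand in terms of Ps becomes Qd = 817 − 4(Ps − 17) = 885 - 4Ps. Setting this equal to supply: 885 - 4Ps = -237 + 4.5Ps, so Ps = 132.
Buyers pay Pb = 132 − 17 = 115; Q' = -237 + 4.5·132 = 357.
Government outlay = subsidy × quantity = 17 × 357 = 6069.

Government cost = 6069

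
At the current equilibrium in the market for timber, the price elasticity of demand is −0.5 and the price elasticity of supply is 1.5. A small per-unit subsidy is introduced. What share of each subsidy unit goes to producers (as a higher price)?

For a small subsidy around the equilibrium, the benefit split depends on the relative slopes, which at a point are proportional to the elasticities.
Buyer share = εs/(εs + |εd|) = 1.5/(1.5 + 0.5) = 0.75; seller share = |εd|/(εs + |εd|) = 0.25.
So producers capture 0.25 of the subsidy.

Producer share = 0.25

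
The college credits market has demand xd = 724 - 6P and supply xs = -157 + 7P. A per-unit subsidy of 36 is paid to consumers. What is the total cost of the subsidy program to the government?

Government cost = 202968/13

Pre-subsidy: 724 - 6P = -157 + 7P gives P* = 881/13, x* = 4126/13.
With the rebate, buyers effectively pay Pb = Ps − 36, where Ps is the price sellers receive.
Demand in terms of Ps becomes xd = 724 − 6(Ps − 36) = 940 - 6Ps. Setting this equal to supply: 940 - 6Ps = -157 + 7Ps, so Ps = 1097/13.
Buyers pay Pb = 1097/13 − 36 = 629/13; x' = -157 + 7·(1097/13) = 5638/13.
Government outlay = subsidy × quantity = 36 × 5638/13 = 202968/13.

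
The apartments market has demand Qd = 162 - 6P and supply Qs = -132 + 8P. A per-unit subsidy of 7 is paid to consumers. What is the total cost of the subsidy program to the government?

Government cost = 420

Pre-subsidy: 162 - 6P = -132 + 8P gives P* = 21, Q* = 36.
With the rebate, buyers effectively pay Pb = Ps − 7, where Ps is the price sellers receive.
Demand in terms of Ps becomes Qd = 162 − 6(Ps − 7) = 204 - 6Ps. Setting this equal to supply: 204 - 6Ps = -132 + 8Ps, so Ps = 24.
Buyers pay Pb = 24 − 7 = 17; Q' = -132 + 8·24 = 60.
Government outlay = subsidy × quantity = 7 × 60 = 420.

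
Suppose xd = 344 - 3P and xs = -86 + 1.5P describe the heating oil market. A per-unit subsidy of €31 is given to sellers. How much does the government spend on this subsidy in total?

Government cost = 8215/3

Pre-subsidy: 344 - 3P = -86 + 1.5P gives P* = 860/9, x* = 172/3.
With the subsidy, sellers receive Ps = Pb + 31 for each unit, where Pb is the price buyers pay.
Supply in terms of Pb becomes xs = -86 + 1.5(Pb + 31) = -39.5 + 1.5Pb. Setting this equal to demand: 344 - 3Pb = -39.5 + 1.5Pb, so Pb = 767/9.
Sellers receive Ps = 767/9 + 31 = 1046/9; x' = 344 − 3·(767/9) = 265/3.
Government outlay = subsidy × quantity = 31 × 265/3 = 8215/3.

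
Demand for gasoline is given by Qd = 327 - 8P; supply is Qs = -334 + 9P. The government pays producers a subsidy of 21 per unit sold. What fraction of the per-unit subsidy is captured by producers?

Pre-subsidy: 327 - 8P = -334 + 9P gives P* = 661/17, Q* = 271/17.
With the subsidy, sellers receive Ps = Pb + 21 for each unit, where Pb is the price buyers pay.
Supply in terms of Pb becomes Qs = -334 + 9(Pb + 21) = -145 + 9Pb. Setting this equal to demand: 327 - 8Pb = -145 + 9Pb, so Pb = 472/17.
Sellers receive Ps = 472/17 + 21 = 829/17; Q' = 327 − 8·(472/17) = 1783/17.
Buyers' price falls by P* − Pb = 661/17 − 472/17 = 189/17; sellers' price rises by Ps − P* = 829/17 − 661/17 = 168/17.
So producers capture (168/17)/21 = 8/17 of each unit of subsidy.

Producer share = 8/17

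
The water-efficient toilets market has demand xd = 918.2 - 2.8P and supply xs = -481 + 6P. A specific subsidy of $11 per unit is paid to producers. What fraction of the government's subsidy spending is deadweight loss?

DWL / government spending = 21/988

Pre-subsidy: 918.2 - 2.8P = -481 + 6P gives P* = 159, x* = 473.
With the subsidy, sellers receive Ps = Pb + 11 for each unit, where Pb is the price buyers pay.
Supply in terms of Pb becomes xs = -481 + 6(Pb + 11) = -415 + 6Pb. Setting this equal to demand: 918.2 - 2.8Pb = -415 + 6Pb, so Pb = 151.5.
Sellers receive Ps = 151.5 + 11 = 162.5; x' = 918.2 − 2.8·151.5 = 494.
ΔCS = ½(473 + 494)(159 − 151.5) = 3626.25; ΔPS = ½(473 + 494)(162.5 − 159) = 1692.25.
Government spending = 11 × 494 = 5434.
DWL = ½ × 11 × (494 − 473) = 115.5; fraction = 115.5 / 5434 = 21/988.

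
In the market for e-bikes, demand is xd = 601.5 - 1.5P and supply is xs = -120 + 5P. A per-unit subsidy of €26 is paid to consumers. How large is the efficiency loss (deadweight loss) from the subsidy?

Deadweight loss = €390

Pre-subsidy: 601.5 - 1.5P = -120 + 5P gives P* = 111, x* = 435.
With the rebate, buyers effectively pay Pb = Ps − 26, where Ps is the price sellers receive.
Demand in terms of Ps becomes xd = 601.5 − 1.5(Ps − 26) = 640.5 - 1.5Ps. Setting this equal to supply: 640.5 - 1.5Ps = -120 + 5Ps, so Ps = 117.
Buyers pay Pb = 117 − 26 = 91; x' = -120 + 5·117 = 465.
The subsidy expands output by 465 − 435 = 30 past the efficient level; on those units the gap between marginal cost and willingness to pay runs from 0 up to 26.
DWL = ½ × 26 × 30 = 390.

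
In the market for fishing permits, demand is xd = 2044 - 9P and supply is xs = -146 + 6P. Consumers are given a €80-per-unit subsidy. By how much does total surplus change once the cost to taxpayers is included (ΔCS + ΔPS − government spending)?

Pre-subsidy: 2044 - 9P = -146 + 6P gives P* = 146, x* = 730.
With the rebate, buyers effectively pay Pb = Ps − 80, where Ps is the price sellers receive.
Demand in terms of Ps becomes xd = 2044 − 9(Ps − 80) = 2764 - 9Ps. Setting this equal to supply: 2764 - 9Ps = -146 + 6Ps, so Ps = 194.
Buyers pay Pb = 194 − 80 = 114; x' = -146 + 6·194 = 1018.
ΔCS = ½(730 + 1018)(146 − 114) = 27968; ΔPS = ½(730 + 1018)(194 − 146) = 41952.
Government spending = 80 × 1018 = 81440.
Net change = 27968 + 41952 − 81440 = -11520. The loss equals the DWL triangle ½·80·288.

Net change in total surplus = -€11520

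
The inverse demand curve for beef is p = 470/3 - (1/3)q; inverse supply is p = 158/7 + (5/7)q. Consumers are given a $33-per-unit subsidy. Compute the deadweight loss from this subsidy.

Deadweight loss = $519.75

Pre-subsidy: 470/3 - (1/3)q = 158/7 + (5/7)q gives q* = 128 and p* = 114.
With the rebate, buyers effectively pay pb = ps − 33, where ps is the price sellers receive.
On the curves, pb = 470/3 - (1/3)q and ps = 158/7 + (5/7)q; the wedge ps − pb = 33 gives 158/7 + (5/7)q − (470/3 - (1/3)q) = 33, so q' = 159.5.
Then pb = 470/3 − (1/3)·159.5 = 103.5 and ps = 158/7 + (5/7)·159.5 = 136.5.
The subsidy expands output by 159.5 − 128 = 31.5 past the efficient level; on those units the gap between marginal cost and willingness to pay runs from 0 up to 33.
DWL = ½ × 33 × 31.5 = 519.75.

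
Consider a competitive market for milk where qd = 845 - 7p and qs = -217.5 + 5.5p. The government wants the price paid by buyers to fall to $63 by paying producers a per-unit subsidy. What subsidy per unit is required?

At a buyer price of 63, quantity demanded is 845 − 7·63 = 404.
Sellers supply 404 only when they receive ps with -217.5 + 5.5·ps = 404, i.e. ps = 113.
s = ps − pb = 113 − 63 = 50.

Required subsidy s = $50 per unit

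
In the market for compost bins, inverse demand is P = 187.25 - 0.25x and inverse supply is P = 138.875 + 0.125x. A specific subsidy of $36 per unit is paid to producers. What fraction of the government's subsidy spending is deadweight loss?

Pre-subsidy: 187.25 - 0.25x = 138.875 + 0.125x gives x* = 129 and P* = 155.
With the subsidy, sellers receive Ps = Pb + 36 for each unit, where Pb is the price buyers pay.
On the curves, Pb = 187.25 - 0.25x and Ps = 138.875 + 0.125x; the wedge Ps − Pb = 36 gives 138.875 + 0.125x − (187.25 - 0.25x) = 36, so x' = 225.
Then Pb = 187.25 − 0.25·225 = 131 and Ps = 138.875 + 0.125·225 = 167.
ΔCS = ½(129 + 225)(155 − 131) = 4248; ΔPS = ½(129 + 225)(167 − 155) = 2124.
Government spending = 36 × 225 = 8100.
DWL = ½ × 36 × (225 − 129) = 1728; fraction = 1728 / 8100 = 16/75.

DWL / government spending = 16/75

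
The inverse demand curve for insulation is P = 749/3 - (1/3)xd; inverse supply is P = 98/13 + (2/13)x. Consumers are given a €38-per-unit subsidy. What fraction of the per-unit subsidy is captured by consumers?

Consumer share = 13/19

Pre-subsidy: 749/3 - (1/3)x = 98/13 + (2/13)x gives x* = 497 and P* = 84.
With the rebate, buyers effectively pay Pb = Ps − 38, where Ps is the price sellers receive.
On the curves, Pb = 749/3 - (1/3)x and Ps = 98/13 + (2/13)x; the wedge Ps − Pb = 38 gives 98/13 + (2/13)x − (749/3 - (1/3)x) = 38, so x' = 575.
Then Pb = 749/3 − (1/3)·575 = 58 and Ps = 98/13 + (2/13)·575 = 96.
Buyers' price falls by P* − Pb = 84 − 58 = 26; sellers' price rises by Ps − P* = 96 − 84 = 12.
So consumers capture 26/38 = 13/19 of each unit of subsidy.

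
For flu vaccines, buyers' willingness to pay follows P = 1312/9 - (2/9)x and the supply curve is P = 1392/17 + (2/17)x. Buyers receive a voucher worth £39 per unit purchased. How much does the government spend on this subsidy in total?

Pre-subsidy: 1312/9 - (2/9)x = 1392/17 + (2/17)x gives x* = 188 and P* = 104.
With the rebate, buyers effectively pay Pb = Ps − 39, where Ps is the price sellers receive.
On the curves, Pb = 1312/9 - (2/9)x and Ps = 1392/17 + (2/17)x; the wedge Ps − Pb = 39 gives 1392/17 + (2/17)x − (1312/9 - (2/9)x) = 39, so x' = 302.75.
Then Pb = 1312/9 − (2/9)·302.75 = 78.5 and Ps = 1392/17 + (2/17)·302.75 = 117.5.
Government outlay = subsidy × quantity = 39 × 302.75 = 11807.25.

Government cost = £11807.25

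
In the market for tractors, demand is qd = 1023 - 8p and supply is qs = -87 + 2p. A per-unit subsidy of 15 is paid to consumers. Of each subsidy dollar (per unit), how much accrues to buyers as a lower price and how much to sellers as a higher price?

Buyers gain 3 per unit; sellers gain 12 per unit

Pre-subsidy: 1023 - 8p = -87 + 2p gives p* = 111, q* = 135.
With the rebate, buyers effectively pay pb = ps − 15, where ps is the price sellers receive.
Demand in terms of ps becomes qd = 1023 − 8(ps − 15) = 1143 - 8ps. Setting this equal to supply: 1143 - 8ps = -87 + 2ps, so ps = 123.
Buyers pay pb = 123 − 15 = 108; q' = -87 + 2·123 = 159.
Buyers' price falls by p* − pb = 111 − 108 = 3; sellers' price rises by ps − p* = 123 − 111 = 12.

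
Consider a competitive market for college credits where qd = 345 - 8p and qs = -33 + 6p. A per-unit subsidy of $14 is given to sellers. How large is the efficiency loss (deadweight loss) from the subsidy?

Pre-subsidy: 345 - 8p = -33 + 6p gives p* = 27, q* = 129.
With the subsidy, sellers receive ps = pb + 14 for each unit, where pb is the price buyers pay.
Supply in terms of pb becomes qs = -33 + 6(pb + 14) = 51 + 6pb. Setting this equal to demand: 345 - 8pb = 51 + 6pb, so pb = 21.
Sellers receive ps = 21 + 14 = 35; q' = 345 − 8·21 = 177.
The subsidy expands output by 177 − 129 = 48 past the efficient level; on those units the gap between marginal cost and willingness to pay runs from 0 up to 14.
DWL = ½ × 14 × 48 = 336.

Deadweight loss = $336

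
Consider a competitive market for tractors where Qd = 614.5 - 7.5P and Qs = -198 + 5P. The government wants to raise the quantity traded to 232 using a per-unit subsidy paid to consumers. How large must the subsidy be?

At Q = 232, invert demand for the buyer price: Pb = (614.5 − 232)/7.5 = 51; invert supply for the seller price: Ps = (232 − (-198))/5 = 86.
The subsidy must fill the gap: s = Ps − Pb = 86 − 51 = 35.

Required subsidy s = 35 per unit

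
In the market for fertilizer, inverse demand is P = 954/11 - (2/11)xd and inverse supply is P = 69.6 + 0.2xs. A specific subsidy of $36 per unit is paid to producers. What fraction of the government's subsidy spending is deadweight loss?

Pre-subsidy: 954/11 - (2/11)x = 69.6 + 0.2x gives x* = 314/7 and P* = 550/7.
With the subsidy, sellers receive Ps = Pb + 36 for each unit, where Pb is the price buyers pay.
On the curves, Pb = 954/11 - (2/11)x and Ps = 69.6 + 0.2x; the wedge Ps − Pb = 36 gives 69.6 + 0.2x − (954/11 - (2/11)x) = 36, so x' = 974/7.
Then Pb = 954/11 − (2/11)·(974/7) = 430/7 and Ps = 69.6 + 0.2·(974/7) = 682/7.
ΔCS = ½(314/7 + 974/7)(550/7 − 430/7) = 11040/7; ΔPS = ½(314/7 + 974/7)(682/7 − 550/7) = 12144/7.
Government spending = 36 × 974/7 = 35064/7.
DWL = ½ × 36 × (974/7 − 314/7) = 11880/7; fraction = (11880/7) / (35064/7) = 165/487.

DWL / government spending = 165/487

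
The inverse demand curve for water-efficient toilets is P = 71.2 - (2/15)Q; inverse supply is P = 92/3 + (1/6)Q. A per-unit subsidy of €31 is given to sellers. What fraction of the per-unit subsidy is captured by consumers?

Pre-subsidy: 71.2 - (2/15)Q = 92/3 + (1/6)Q gives Q* = 1216/9 and P* = 1436/27.
With the subsidy, sellers receive Ps = Pb + 31 for each unit, where Pb is the price buyers pay.
On the curves, Pb = 71.2 - (2/15)Q and Ps = 92/3 + (1/6)Q; the wedge Ps − Pb = 31 gives 92/3 + (1/6)Q − (71.2 - (2/15)Q) = 31, so Q' = 2146/9.
Then Pb = 71.2 − (2/15)·(2146/9) = 1064/27 and Ps = 92/3 + (1/6)·(2146/9) = 1901/27.
Buyers' price falls by P* − Pb = 1436/27 − 1064/27 = 124/9; sellers' price rises by Ps − P* = 1901/27 − 1436/27 = 155/9.
So consumers capture (124/9)/31 = 4/9 of each unit of subsidy.

Consumer share = 4/9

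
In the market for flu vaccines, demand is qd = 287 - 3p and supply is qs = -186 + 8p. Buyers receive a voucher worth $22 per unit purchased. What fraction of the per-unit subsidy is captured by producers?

Producer share = 3/11

Pre-subsidy: 287 - 3p = -186 + 8p gives p* = 43, q* = 158.
With the rebate, buyers effectively pay pb = ps − 22, where ps is the price sellers receive.
Demand in terms of ps becomes qd = 287 − 3(ps − 22) = 353 - 3ps. Setting this equal to supply: 353 - 3ps = -186 + 8ps, so ps = 49.
Buyers pay pb = 49 − 22 = 27; q' = -186 + 8·49 = 206.
Buyers' price falls by p* − pb = 43 − 27 = 16; sellers' price rises by ps − p* = 49 − 43 = 6.
So producers capture 6/22 = 3/11 of each unit of subsidy.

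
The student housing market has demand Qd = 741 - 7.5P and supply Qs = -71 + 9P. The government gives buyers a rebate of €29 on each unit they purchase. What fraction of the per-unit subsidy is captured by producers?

Producer share = 5/11

Pre-subsidy: 741 - 7.5P = -71 + 9P gives P* = 1624/33, Q* = 4091/11.
With the rebate, buyers effectively pay Pb = Ps − 29, where Ps is the price sellers receive.
Demand in terms of Ps becomes Qd = 741 − 7.5(Ps − 29) = 958.5 - 7.5Ps. Setting this equal to supply: 958.5 - 7.5Ps = -71 + 9Ps, so Ps = 2059/33.
Buyers pay Pb = 2059/33 − 29 = 1102/33; Q' = -71 + 9·(2059/33) = 5396/11.
Buyers' price falls by P* − Pb = 1624/33 − 1102/33 = 174/11; sellers' price rises by Ps − P* = 2059/33 − 1624/33 = 145/11.
So producers capture (145/11)/29 = 5/11 of each unit of subsidy.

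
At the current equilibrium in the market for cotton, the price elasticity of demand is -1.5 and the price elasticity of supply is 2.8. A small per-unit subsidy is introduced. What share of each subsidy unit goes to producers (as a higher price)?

Producer share = 15/43

For a small subsidy around the equilibrium, the benefit split depends on the relative slopes, which at a point are proportional to the elasticities.
Buyer share = εs/(εs + |εd|) = 2.8/(2.8 + 1.5) = 28/43; seller share = |εd|/(εs + |εd|) = 15/43.
So producers capture 15/43 of the subsidy.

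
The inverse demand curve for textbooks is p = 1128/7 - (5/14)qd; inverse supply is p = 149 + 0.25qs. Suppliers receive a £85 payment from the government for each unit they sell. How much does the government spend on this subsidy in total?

Pre-subsidy: 1128/7 - (5/14)q = 149 + 0.25q gives q* = 20 and p* = 154.
With the subsidy, sellers receive ps = pb + 85 for each unit, where pb is the price buyers pay.
On the curves, pb = 1128/7 - (5/14)q and ps = 149 + 0.25q; the wedge ps − pb = 85 gives 149 + 0.25q − (1128/7 - (5/14)q) = 85, so q' = 160.
Then pb = 1128/7 − (5/14)·160 = 104 and ps = 149 + 0.25·160 = 189.
Government outlay = subsidy × quantity = 85 × 160 = 13600.

Government cost = £13600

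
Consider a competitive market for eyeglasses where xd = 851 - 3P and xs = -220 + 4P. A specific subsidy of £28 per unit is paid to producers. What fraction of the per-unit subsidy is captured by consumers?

Pre-subsidy: 851 - 3P = -220 + 4P gives P* = 153, x* = 392.
With the subsidy, sellers receive Ps = Pb + 28 for each unit, where Pb is the price buyers pay.
Supply in terms of Pb becomes xs = -220 + 4(Pb + 28) = -108 + 4Pb. Setting this equal to demand: 851 - 3Pb = -108 + 4Pb, so Pb = 137.
Sellers receive Ps = 137 + 28 = 165; x' = 851 − 3·137 = 440.
Buyers' price falls by P* − Pb = 153 − 137 = 16; sellers' price rises by Ps − P* = 165 − 153 = 12.
So consumers capture 16/28 = 4/7 of each unit of subsidy.

Consumer share = 4/7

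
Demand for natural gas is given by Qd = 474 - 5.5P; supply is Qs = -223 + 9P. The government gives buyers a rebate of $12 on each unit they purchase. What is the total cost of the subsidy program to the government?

Government cost = 87204/29

Pre-subsidy: 474 - 5.5P = -223 + 9P gives P* = 1394/29, Q* = 6079/29.
With the rebate, buyers effectively pay Pb = Ps − 12, where Ps is the price sellers receive.
Demand in terms of Ps becomes Qd = 474 − 5.5(Ps − 12) = 540 - 5.5Ps. Setting this equal to supply: 540 - 5.5Ps = -223 + 9Ps, so Ps = 1526/29.
Buyers pay Pb = 1526/29 − 12 = 1178/29; Q' = -223 + 9·(1526/29) = 7267/29.
Government outlay = subsidy × quantity = 12 × 7267/29 = 87204/29.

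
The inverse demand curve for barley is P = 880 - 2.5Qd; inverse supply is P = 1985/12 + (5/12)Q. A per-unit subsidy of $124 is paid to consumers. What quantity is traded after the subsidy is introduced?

Pre-subsidy: 880 - 2.5Q = 1985/12 + (5/12)Q gives Q* = 245 and P* = 267.5.
With the rebate, buyers effectively pay Pb = Ps − 124, where Ps is the price sellers receive.
On the curves, Pb = 880 - 2.5Q and Ps = 1985/12 + (5/12)Q; the wedge Ps − Pb = 124 gives 1985/12 + (5/12)Q − (880 - 2.5Q) = 124, so Q' = 10063/35.
Then Pb = 880 − 2.5·(10063/35) = 2257/14 and Ps = 1985/12 + (5/12)·(10063/35) = 3993/14.

Q' = 10063/35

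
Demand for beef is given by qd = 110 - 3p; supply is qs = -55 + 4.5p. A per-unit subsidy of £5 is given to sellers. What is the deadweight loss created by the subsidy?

Pre-subsidy: 110 - 3p = -55 + 4.5p gives p* = 22, q* = 44.
With the subsidy, sellers receive ps = pb + 5 for each unit, where pb is the price buyers pay.
Supply in terms of pb becomes qs = -55 + 4.5(pb + 5) = -32.5 + 4.5pb. Setting this equal to demand: 110 - 3pb = -32.5 + 4.5pb, so pb = 19.
Sellers receive ps = 19 + 5 = 24; q' = 110 − 3·19 = 53.
The subsidy expands output by 53 − 44 = 9 past the efficient level; on those units the gap between marginal cost and willingness to pay runs from 0 up to 5.
DWL = ½ × 5 × 9 = 22.5.

Deadweight loss = £22.5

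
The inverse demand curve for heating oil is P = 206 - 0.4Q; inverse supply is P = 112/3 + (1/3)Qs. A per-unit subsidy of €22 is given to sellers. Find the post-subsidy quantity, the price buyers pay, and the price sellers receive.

Q' = 260; buyers pay €102; sellers receive €124

Pre-subsidy: 206 - 0.4Q = 112/3 + (1/3)Q gives Q* = 230 and P* = 114.
With the subsidy, sellers receive Ps = Pb + 22 for each unit, where Pb is the price buyers pay.
On the curves, Pb = 206 - 0.4Q and Ps = 112/3 + (1/3)Q; the wedge Ps − Pb = 22 gives 112/3 + (1/3)Q − (206 - 0.4Q) = 22, so Q' = 260.
Then Pb = 206 − 0.4·260 = 102 and Ps = 112/3 + (1/3)·260 = 124.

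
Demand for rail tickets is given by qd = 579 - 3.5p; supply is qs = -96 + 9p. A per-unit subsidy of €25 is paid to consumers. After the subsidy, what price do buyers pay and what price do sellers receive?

Buyers pay €36; sellers receive €61

Pre-subsidy: 579 - 3.5p = -96 + 9p gives p* = 54, q* = 390.
With the rebate, buyers effectively pay pb = ps − 25, where ps is the price sellers receive.
Demand in terms of ps becomes qd = 579 − 3.5(ps − 25) = 666.5 - 3.5ps. Setting this equal to supply: 666.5 - 3.5ps = -96 + 9ps, so ps = 61.
Buyers pay pb = 61 − 25 = 36; q' = -96 + 9·61 = 453.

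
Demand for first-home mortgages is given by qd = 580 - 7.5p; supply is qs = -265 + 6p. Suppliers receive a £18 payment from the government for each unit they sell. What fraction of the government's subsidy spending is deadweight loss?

Pre-subsidy: 580 - 7.5p = -265 + 6p gives p* = 1690/27, q* = 995/9.
With the subsidy, sellers receive ps = pb + 18 for each unit, where pb is the price buyers pay.
Supply in terms of pb becomes qs = -265 + 6(pb + 18) = -157 + 6pb. Setting this equal to demand: 580 - 7.5pb = -157 + 6pb, so pb = 1474/27.
Sellers receive ps = 1474/27 + 18 = 1960/27; q' = 580 − 7.5·(1474/27) = 1535/9.
ΔCS = ½(995/9 + 1535/9)(1690/27 − 1474/27) = 10120/9; ΔPS = ½(995/9 + 1535/9)(1960/27 − 1690/27) = 12650/9.
Government spending = 18 × 1535/9 = 3070.
DWL = ½ × 18 × (1535/9 − 995/9) = 540; fraction = 540 / 3070 = 54/307.

DWL / government spending = 54/307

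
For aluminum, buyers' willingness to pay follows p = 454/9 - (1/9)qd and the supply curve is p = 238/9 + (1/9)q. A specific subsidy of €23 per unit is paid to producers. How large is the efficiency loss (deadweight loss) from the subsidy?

Deadweight loss = €1190.25

Pre-subsidy: 454/9 - (1/9)q = 238/9 + (1/9)q gives q* = 108 and p* = 346/9.
With the subsidy, sellers receive ps = pb + 23 for each unit, where pb is the price buyers pay.
On the curves, pb = 454/9 - (1/9)q and ps = 238/9 + (1/9)q; the wedge ps − pb = 23 gives 238/9 + (1/9)q − (454/9 - (1/9)q) = 23, so q' = 211.5.
Then pb = 454/9 − (1/9)·211.5 = 485/18 and ps = 238/9 + (1/9)·211.5 = 899/18.
The subsidy expands output by 211.5 − 108 = 103.5 past the efficient level; on those units the gap between marginal cost and willingness to pay runs from 0 up to 23.
DWL = ½ × 23 × 103.5 = 1190.25.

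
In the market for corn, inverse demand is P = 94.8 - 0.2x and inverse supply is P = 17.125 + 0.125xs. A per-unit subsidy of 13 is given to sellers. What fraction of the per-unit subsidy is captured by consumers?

Consumer share = 8/13

Pre-subsidy: 94.8 - 0.2x = 17.125 + 0.125x gives x* = 239 and P* = 47.
With the subsidy, sellers receive Ps = Pb + 13 for each unit, where Pb is the price buyers pay.
On the curves, Pb = 94.8 - 0.2x and Ps = 17.125 + 0.125x; the wedge Ps − Pb = 13 gives 17.125 + 0.125x − (94.8 - 0.2x) = 13, so x' = 279.
Then Pb = 94.8 − 0.2·279 = 39 and Ps = 17.125 + 0.125·279 = 52.
Buyers' price falls by P* − Pb = 47 − 39 = 8; sellers' price rises by Ps − P* = 52 − 47 = 5.
So consumers capture 8/13 = 8/13 of each unit of subsidy.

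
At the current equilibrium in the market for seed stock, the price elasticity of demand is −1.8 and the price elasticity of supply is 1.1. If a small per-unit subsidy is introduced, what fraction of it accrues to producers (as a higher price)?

Producer share = 18/29

For a small subsidy around the equilibrium, the benefit split depends on the relative slopes, which at a point are proportional to the elasticities.
Buyer share = εs/(εs + |εd|) = 1.1/(1.1 + 1.8) = 11/29; seller share = |εd|/(εs + |εd|) = 18/29.
So producers capture 18/29 of the subsidy.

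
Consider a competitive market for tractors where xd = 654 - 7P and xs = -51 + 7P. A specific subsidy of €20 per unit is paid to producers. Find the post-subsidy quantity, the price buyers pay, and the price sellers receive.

Pre-subsidy: 654 - 7P = -51 + 7P gives P* = 705/14, x* = 301.5.
With the subsidy, sellers receive Ps = Pb + 20 for each unit, where Pb is the price buyers pay.
Supply in terms of Pb becomes xs = -51 + 7(Pb + 20) = 89 + 7Pb. Setting this equal to demand: 654 - 7Pb = 89 + 7Pb, so Pb = 565/14.
Sellers receive Ps = 565/14 + 20 = 845/14; x' = 654 − 7·(565/14) = 371.5.

x' = 371.5; buyers pay 565/14; sellers receive 845/14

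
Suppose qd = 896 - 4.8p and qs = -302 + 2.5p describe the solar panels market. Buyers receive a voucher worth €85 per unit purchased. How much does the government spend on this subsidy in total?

Pre-subsidy: 896 - 4.8p = -302 + 2.5p gives p* = 11980/73, q* = 7904/73.
With the rebate, buyers effectively pay pb = ps − 85, where ps is the price sellers receive.
Demand in terms of ps becomes qd = 896 − 4.8(ps − 85) = 1304 - 4.8ps. Setting this equal to supply: 1304 - 4.8ps = -302 + 2.5ps, so ps = 220.
Buyers pay pb = 220 − 85 = 135; q' = -302 + 2.5·220 = 248.
Government outlay = subsidy × quantity = 85 × 248 = 21080.

Government cost = €21080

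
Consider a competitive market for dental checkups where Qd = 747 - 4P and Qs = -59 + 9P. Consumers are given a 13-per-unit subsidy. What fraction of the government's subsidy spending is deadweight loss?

Pre-subsidy: 747 - 4P = -59 + 9P gives P* = 62, Q* = 499.
With the rebate, buyers effectively pay Pb = Ps − 13, where Ps is the price sellers receive.
Demand in terms of Ps becomes Qd = 747 − 4(Ps − 13) = 799 - 4Ps. Setting this equal to supply: 799 - 4Ps = -59 + 9Ps, so Ps = 66.
Buyers pay Pb = 66 − 13 = 53; Q' = -59 + 9·66 = 535.
ΔCS = ½(499 + 535)(62 − 53) = 4653; ΔPS = ½(499 + 535)(66 − 62) = 2068.
Government spending = 13 × 535 = 6955.
DWL = ½ × 13 × (535 − 499) = 234; fraction = 234 / 6955 = 18/535.

DWL / government spending = 18/535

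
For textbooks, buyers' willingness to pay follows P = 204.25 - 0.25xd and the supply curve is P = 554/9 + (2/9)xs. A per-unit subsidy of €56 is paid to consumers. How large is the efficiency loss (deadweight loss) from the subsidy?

Deadweight loss = 56448/17

Pre-subsidy: 204.25 - 0.25x = 554/9 + (2/9)x gives x* = 5137/17 and P* = 2188/17.
With the rebate, buyers effectively pay Pb = Ps − 56, where Ps is the price sellers receive.
On the curves, Pb = 204.25 - 0.25x and Ps = 554/9 + (2/9)x; the wedge Ps − Pb = 56 gives 554/9 + (2/9)x − (204.25 - 0.25x) = 56, so x' = 7153/17.
Then Pb = 204.25 − 0.25·(7153/17) = 1684/17 and Ps = 554/9 + (2/9)·(7153/17) = 2636/17.
The subsidy expands output by 7153/17 − 5137/17 = 2016/17 past the efficient level; on those units the gap between marginal cost and willingness to pay runs from 0 up to 56.
DWL = ½ × 56 × 2016/17 = 56448/17.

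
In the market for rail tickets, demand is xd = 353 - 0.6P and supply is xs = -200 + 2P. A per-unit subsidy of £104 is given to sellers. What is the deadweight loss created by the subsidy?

Deadweight loss = £2496

Pre-subsidy: 353 - 0.6P = -200 + 2P gives P* = 2765/13, x* = 2930/13.
With the subsidy, sellers receive Ps = Pb + 104 for each unit, where Pb is the price buyers pay.
Supply in terms of Pb becomes xs = -200 + 2(Pb + 104) = 8 + 2Pb. Setting this equal to demand: 353 - 0.6Pb = 8 + 2Pb, so Pb = 1725/13.
Sellers receive Ps = 1725/13 + 104 = 3077/13; x' = 353 − 0.6·(1725/13) = 3554/13.
The subsidy expands output by 3554/13 − 2930/13 = 48 past the efficient level; on those units the gap between marginal cost and willingness to pay runs from 0 up to 104.
DWL = ½ × 104 × 48 = 2496.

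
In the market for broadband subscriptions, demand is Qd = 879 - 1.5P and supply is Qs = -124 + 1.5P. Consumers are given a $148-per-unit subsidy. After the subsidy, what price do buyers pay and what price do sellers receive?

Buyers pay 781/3; sellers receive 1225/3

Pre-subsidy: 879 - 1.5P = -124 + 1.5P gives P* = 1003/3, Q* = 377.5.
With the rebate, buyers effectively pay Pb = Ps − 148, where Ps is the price sellers receive.
Demand in terms of Ps becomes Qd = 879 − 1.5(Ps − 148) = 1101 - 1.5Ps. Setting this equal to supply: 1101 - 1.5Ps = -124 + 1.5Ps, so Ps = 1225/3.
Buyers pay Pb = 1225/3 − 148 = 781/3; Q' = -124 + 1.5·(1225/3) = 488.5.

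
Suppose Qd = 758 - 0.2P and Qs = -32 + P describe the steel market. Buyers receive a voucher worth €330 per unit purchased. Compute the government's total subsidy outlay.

Pre-subsidy: 758 - 0.2P = -32 + P gives P* = 1975/3, Q* = 1879/3.
With the rebate, buyers effectively pay Pb = Ps − 330, where Ps is the price sellers receive.
Demand in terms of Ps becomes Qd = 758 − 0.2(Ps − 330) = 824 - 0.2Ps. Setting this equal to supply: 824 - 0.2Ps = -32 + Ps, so Ps = 2140/3.
Buyers pay Pb = 2140/3 − 330 = 1150/3; Q' = -32 + 1·(2140/3) = 2044/3.
Government outlay = subsidy × quantity = 330 × 2044/3 = 224840.

Government cost = €224840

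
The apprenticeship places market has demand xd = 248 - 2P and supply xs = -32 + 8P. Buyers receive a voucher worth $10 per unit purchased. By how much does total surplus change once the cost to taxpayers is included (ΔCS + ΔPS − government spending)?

Pre-subsidy: 248 - 2P = -32 + 8P gives P* = 28, x* = 192.
With the rebate, buyers effectively pay Pb = Ps − 10, where Ps is the price sellers receive.
Demand in terms of Ps becomes xd = 248 − 2(Ps − 10) = 268 - 2Ps. Setting this equal to supply: 268 - 2Ps = -32 + 8Ps, so Ps = 30.
Buyers pay Pb = 30 − 10 = 20; x' = -32 + 8·30 = 208.
ΔCS = ½(192 + 208)(28 − 20) = 1600; ΔPS = ½(192 + 208)(30 − 28) = 400.
Government spending = 10 × 208 = 2080.
Net change = 1600 + 400 − 2080 = -80. The loss equals the DWL triangle ½·10·16.

Net change in total surplus = -$80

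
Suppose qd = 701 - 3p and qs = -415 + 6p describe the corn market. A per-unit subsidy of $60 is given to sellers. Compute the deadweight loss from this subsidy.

Deadweight loss = $3600

Pre-subsidy: 701 - 3p = -415 + 6p gives p* = 124, q* = 329.
With the subsidy, sellers receive ps = pb + 60 for each unit, where pb is the price buyers pay.
Supply in terms of pb becomes qs = -415 + 6(pb + 60) = -55 + 6pb. Setting this equal to demand: 701 - 3pb = -55 + 6pb, so pb = 84.
Sellers receive ps = 84 + 60 = 144; q' = 701 − 3·84 = 449.
The subsidy expands output by 449 − 329 = 120 past the efficient level; on those units the gap between marginal cost and willingness to pay runs from 0 up to 60.
DWL = ½ × 60 × 120 = 3600.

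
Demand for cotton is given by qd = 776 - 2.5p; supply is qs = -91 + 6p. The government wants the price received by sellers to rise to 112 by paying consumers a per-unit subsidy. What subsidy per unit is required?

Required subsidy s = 34 per unit

At a seller price of 112, quantity supplied is -91 + 6·112 = 581.
Buyers absorb 581 only when they pay pb with 776 − 2.5·pb = 581, i.e. pb = 78.
s = ps − pb = 112 − 78 = 34.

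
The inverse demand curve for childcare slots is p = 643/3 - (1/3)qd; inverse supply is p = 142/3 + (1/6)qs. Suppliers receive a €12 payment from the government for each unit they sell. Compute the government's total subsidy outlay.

Government cost = €4296

Pre-subsidy: 643/3 - (1/3)q = 142/3 + (1/6)q gives q* = 334 and p* = 103.
With the subsidy, sellers receive ps = pb + 12 for each unit, where pb is the price buyers pay.
On the curves, pb = 643/3 - (1/3)q and ps = 142/3 + (1/6)q; the wedge ps − pb = 12 gives 142/3 + (1/6)q − (643/3 - (1/3)q) = 12, so q' = 358.
Then pb = 643/3 − (1/3)·358 = 95 and ps = 142/3 + (1/6)·358 = 107.
Government outlay = subsidy × quantity = 12 × 358 = 4296.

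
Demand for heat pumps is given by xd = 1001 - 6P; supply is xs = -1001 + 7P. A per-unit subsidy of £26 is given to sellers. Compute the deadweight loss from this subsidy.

Pre-subsidy: 1001 - 6P = -1001 + 7P gives P* = 154, x* = 77.
With the subsidy, sellers receive Ps = Pb + 26 for each unit, where Pb is the price buyers pay.
Supply in terms of Pb becomes xs = -1001 + 7(Pb + 26) = -819 + 7Pb. Setting this equal to demand: 1001 - 6Pb = -819 + 7Pb, so Pb = 140.
Sellers receive Ps = 140 + 26 = 166; x' = 1001 − 6·140 = 161.
The subsidy expands output by 161 − 77 = 84 past the efficient level; on those units the gap between marginal cost and willingness to pay runs from 0 up to 26.
DWL = ½ × 26 × 84 = 1092.

Deadweight loss = £1092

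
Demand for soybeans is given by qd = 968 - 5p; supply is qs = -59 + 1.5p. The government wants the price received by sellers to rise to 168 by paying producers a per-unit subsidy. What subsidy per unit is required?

At a seller price of 168, quantity supplied is -59 + 1.5·168 = 193.
Buyers absorb 193 only when they pay pb with 968 − 5·pb = 193, i.e. pb = 155.
s = ps − pb = 168 − 155 = 13.

Required subsidy s = 13 per unit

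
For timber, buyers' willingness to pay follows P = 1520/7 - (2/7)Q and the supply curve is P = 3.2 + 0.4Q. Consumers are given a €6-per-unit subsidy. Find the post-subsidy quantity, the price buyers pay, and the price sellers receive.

Pre-subsidy: 1520/7 - (2/7)Q = 3.2 + 0.4Q gives Q* = 312 and P* = 128.
With the rebate, buyers effectively pay Pb = Ps − 6, where Ps is the price sellers receive.
On the curves, Pb = 1520/7 - (2/7)Q and Ps = 3.2 + 0.4Q; the wedge Ps − Pb = 6 gives 3.2 + 0.4Q − (1520/7 - (2/7)Q) = 6, so Q' = 320.75.
Then Pb = 1520/7 − (2/7)·320.75 = 125.5 and Ps = 3.2 + 0.4·320.75 = 131.5.

Q' = 320.75; buyers pay €125.5; sellers receive €131.5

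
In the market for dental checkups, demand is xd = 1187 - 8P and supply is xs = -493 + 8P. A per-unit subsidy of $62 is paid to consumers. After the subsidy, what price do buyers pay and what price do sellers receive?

Buyers pay $74; sellers receive $136

Pre-subsidy: 1187 - 8P = -493 + 8P gives P* = 105, x* = 347.
With the rebate, buyers effectively pay Pb = Ps − 62, where Ps is the price sellers receive.
Demand in terms of Ps becomes xd = 1187 − 8(Ps − 62) = 1683 - 8Ps. Setting this equal to supply: 1683 - 8Ps = -493 + 8Ps, so Ps = 136.
Buyers pay Pb = 136 − 62 = 74; x' = -493 + 8·136 = 595.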